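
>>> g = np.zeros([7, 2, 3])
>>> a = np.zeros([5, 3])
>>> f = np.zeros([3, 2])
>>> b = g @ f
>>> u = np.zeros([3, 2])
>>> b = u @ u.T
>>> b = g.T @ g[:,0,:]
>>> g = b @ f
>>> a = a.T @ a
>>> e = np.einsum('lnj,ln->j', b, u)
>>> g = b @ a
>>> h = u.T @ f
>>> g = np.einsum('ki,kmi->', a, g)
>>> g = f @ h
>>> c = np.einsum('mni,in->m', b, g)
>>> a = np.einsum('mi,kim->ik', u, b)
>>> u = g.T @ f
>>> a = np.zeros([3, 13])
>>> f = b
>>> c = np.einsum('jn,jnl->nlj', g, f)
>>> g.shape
(3, 2)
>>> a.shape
(3, 13)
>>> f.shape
(3, 2, 3)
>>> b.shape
(3, 2, 3)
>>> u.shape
(2, 2)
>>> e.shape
(3,)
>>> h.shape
(2, 2)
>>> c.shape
(2, 3, 3)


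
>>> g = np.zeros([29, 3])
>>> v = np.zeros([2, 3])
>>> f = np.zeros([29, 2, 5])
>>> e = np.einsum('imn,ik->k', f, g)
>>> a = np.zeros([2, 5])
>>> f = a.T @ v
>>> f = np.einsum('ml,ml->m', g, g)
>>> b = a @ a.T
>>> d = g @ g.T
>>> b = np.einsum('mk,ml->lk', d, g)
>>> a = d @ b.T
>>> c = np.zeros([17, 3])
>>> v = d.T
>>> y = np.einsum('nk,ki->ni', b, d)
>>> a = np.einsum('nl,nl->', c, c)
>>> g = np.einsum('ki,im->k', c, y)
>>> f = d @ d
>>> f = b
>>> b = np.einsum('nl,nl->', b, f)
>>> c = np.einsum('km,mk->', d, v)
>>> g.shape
(17,)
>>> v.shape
(29, 29)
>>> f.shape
(3, 29)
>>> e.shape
(3,)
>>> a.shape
()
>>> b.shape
()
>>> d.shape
(29, 29)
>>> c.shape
()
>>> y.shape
(3, 29)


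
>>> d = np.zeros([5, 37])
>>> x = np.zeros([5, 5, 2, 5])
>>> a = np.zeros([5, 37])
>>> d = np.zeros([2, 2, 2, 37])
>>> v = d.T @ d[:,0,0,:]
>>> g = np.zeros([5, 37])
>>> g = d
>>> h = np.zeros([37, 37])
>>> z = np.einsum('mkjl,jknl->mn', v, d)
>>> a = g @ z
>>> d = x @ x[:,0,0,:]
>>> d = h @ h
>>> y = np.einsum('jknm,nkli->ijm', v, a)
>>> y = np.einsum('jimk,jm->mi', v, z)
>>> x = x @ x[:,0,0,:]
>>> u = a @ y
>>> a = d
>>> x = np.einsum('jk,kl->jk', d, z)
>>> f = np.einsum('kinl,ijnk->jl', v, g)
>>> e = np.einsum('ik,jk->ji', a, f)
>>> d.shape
(37, 37)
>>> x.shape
(37, 37)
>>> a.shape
(37, 37)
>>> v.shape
(37, 2, 2, 37)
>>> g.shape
(2, 2, 2, 37)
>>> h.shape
(37, 37)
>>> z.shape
(37, 2)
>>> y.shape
(2, 2)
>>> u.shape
(2, 2, 2, 2)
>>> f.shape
(2, 37)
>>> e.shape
(2, 37)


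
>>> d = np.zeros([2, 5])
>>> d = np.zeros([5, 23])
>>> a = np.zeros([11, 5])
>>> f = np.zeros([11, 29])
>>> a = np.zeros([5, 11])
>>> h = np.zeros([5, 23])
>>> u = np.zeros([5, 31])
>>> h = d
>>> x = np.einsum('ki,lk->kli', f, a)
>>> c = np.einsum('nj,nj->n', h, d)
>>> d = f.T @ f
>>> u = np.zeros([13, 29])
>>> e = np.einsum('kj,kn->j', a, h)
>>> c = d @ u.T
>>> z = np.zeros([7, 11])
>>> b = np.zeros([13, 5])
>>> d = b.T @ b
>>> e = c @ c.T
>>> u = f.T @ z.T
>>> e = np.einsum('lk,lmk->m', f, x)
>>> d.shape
(5, 5)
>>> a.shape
(5, 11)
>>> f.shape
(11, 29)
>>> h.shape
(5, 23)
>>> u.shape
(29, 7)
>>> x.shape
(11, 5, 29)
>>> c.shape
(29, 13)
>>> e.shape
(5,)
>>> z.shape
(7, 11)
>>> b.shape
(13, 5)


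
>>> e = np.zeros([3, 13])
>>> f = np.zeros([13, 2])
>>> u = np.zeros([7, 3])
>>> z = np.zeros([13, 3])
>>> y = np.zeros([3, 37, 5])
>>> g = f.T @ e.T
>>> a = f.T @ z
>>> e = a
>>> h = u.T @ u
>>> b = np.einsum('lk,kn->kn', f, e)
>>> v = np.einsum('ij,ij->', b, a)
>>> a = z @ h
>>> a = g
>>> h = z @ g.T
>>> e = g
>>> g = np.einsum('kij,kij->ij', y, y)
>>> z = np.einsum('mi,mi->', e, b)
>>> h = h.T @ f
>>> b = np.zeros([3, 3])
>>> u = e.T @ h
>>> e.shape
(2, 3)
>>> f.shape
(13, 2)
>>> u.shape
(3, 2)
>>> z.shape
()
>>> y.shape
(3, 37, 5)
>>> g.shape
(37, 5)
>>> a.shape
(2, 3)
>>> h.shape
(2, 2)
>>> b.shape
(3, 3)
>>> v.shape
()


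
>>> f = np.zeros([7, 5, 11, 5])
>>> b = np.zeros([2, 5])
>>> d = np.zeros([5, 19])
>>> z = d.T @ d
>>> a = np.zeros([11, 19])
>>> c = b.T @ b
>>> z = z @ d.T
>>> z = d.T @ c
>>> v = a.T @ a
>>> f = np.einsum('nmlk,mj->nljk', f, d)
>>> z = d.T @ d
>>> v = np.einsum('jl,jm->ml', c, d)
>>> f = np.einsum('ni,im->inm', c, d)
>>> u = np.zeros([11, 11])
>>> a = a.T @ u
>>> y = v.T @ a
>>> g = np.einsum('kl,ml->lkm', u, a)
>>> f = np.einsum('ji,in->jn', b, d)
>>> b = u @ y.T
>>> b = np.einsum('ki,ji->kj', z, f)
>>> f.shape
(2, 19)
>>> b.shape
(19, 2)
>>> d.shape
(5, 19)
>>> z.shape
(19, 19)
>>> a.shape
(19, 11)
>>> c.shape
(5, 5)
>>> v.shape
(19, 5)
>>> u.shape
(11, 11)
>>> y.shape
(5, 11)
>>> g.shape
(11, 11, 19)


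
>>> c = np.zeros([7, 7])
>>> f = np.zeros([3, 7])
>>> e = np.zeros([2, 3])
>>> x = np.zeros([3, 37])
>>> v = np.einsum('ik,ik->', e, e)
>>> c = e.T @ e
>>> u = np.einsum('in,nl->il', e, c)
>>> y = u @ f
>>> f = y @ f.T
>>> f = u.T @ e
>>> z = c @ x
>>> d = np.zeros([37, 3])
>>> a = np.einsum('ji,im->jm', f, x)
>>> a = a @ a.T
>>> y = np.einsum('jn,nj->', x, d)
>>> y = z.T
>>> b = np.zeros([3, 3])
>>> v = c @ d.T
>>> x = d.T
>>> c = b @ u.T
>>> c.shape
(3, 2)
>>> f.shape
(3, 3)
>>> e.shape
(2, 3)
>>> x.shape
(3, 37)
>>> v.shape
(3, 37)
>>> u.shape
(2, 3)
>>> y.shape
(37, 3)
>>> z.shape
(3, 37)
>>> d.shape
(37, 3)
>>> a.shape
(3, 3)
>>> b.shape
(3, 3)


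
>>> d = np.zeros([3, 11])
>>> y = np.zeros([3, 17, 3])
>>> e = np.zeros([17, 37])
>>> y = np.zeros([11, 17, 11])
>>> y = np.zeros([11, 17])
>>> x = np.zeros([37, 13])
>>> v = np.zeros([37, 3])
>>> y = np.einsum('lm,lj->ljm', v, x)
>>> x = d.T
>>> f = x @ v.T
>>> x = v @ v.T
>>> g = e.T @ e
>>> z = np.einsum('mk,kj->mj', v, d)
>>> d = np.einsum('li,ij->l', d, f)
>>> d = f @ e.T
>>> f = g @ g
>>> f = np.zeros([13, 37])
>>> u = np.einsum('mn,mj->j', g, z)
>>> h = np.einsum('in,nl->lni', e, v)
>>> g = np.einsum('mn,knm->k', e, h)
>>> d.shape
(11, 17)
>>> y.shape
(37, 13, 3)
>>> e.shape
(17, 37)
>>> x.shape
(37, 37)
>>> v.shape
(37, 3)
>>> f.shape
(13, 37)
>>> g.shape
(3,)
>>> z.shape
(37, 11)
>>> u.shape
(11,)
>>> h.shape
(3, 37, 17)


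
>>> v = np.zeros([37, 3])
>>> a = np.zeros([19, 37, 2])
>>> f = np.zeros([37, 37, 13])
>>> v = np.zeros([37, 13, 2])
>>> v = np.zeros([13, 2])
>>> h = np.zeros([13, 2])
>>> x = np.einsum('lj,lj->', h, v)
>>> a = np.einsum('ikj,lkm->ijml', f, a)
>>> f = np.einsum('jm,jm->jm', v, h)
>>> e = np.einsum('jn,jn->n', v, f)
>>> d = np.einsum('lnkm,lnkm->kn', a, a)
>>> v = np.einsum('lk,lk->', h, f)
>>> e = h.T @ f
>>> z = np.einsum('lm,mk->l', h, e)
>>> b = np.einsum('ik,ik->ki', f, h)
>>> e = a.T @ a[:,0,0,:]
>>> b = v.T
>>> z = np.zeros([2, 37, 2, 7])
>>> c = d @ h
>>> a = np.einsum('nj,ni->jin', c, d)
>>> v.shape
()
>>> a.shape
(2, 13, 2)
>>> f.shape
(13, 2)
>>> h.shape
(13, 2)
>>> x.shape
()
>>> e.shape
(19, 2, 13, 19)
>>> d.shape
(2, 13)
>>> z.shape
(2, 37, 2, 7)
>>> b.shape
()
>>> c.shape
(2, 2)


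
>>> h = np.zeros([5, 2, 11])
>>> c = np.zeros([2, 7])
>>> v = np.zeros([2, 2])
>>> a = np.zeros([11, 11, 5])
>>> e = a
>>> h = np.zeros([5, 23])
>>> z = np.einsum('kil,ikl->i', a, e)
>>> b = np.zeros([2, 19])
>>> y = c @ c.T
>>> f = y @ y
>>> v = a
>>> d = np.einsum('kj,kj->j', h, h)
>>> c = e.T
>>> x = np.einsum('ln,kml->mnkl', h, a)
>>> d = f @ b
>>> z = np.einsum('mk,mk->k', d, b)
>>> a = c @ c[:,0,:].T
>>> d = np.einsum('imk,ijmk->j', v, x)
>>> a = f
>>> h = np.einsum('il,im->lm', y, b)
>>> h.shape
(2, 19)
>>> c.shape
(5, 11, 11)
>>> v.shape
(11, 11, 5)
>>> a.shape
(2, 2)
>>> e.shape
(11, 11, 5)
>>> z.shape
(19,)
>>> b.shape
(2, 19)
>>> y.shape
(2, 2)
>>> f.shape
(2, 2)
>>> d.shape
(23,)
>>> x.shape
(11, 23, 11, 5)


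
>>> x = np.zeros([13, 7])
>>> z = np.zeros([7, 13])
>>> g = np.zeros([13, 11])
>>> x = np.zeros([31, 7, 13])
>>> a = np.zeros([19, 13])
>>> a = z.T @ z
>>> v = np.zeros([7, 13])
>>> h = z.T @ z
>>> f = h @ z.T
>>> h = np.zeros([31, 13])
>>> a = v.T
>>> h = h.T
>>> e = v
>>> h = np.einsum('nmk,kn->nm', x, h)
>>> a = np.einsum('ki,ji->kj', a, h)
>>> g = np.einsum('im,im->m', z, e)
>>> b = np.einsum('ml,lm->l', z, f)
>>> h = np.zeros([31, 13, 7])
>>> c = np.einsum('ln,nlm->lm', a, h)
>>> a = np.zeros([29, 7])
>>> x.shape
(31, 7, 13)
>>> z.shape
(7, 13)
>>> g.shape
(13,)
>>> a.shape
(29, 7)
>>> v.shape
(7, 13)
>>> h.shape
(31, 13, 7)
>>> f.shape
(13, 7)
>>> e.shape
(7, 13)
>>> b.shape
(13,)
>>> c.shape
(13, 7)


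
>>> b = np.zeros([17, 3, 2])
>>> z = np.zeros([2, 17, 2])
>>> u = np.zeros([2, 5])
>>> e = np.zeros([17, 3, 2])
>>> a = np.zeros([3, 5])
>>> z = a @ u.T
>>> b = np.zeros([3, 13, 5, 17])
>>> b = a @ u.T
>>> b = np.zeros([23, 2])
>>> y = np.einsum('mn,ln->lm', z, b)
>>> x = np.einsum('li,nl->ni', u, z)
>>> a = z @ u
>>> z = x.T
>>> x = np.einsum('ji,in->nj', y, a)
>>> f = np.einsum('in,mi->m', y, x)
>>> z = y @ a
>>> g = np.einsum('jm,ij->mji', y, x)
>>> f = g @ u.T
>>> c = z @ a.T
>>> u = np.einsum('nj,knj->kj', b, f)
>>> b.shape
(23, 2)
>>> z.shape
(23, 5)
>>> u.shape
(3, 2)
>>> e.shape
(17, 3, 2)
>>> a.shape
(3, 5)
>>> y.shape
(23, 3)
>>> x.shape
(5, 23)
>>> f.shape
(3, 23, 2)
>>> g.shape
(3, 23, 5)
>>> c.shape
(23, 3)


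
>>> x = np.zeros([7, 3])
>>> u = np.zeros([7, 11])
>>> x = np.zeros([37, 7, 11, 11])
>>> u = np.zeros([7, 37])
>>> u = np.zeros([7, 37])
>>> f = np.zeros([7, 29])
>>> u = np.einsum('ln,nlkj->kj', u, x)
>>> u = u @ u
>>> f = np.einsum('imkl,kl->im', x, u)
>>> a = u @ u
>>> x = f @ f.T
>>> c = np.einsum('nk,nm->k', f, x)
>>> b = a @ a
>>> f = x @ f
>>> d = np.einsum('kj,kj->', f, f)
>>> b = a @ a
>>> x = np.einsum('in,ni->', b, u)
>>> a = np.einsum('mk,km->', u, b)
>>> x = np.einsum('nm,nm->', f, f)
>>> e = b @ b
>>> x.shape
()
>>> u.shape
(11, 11)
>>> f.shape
(37, 7)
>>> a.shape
()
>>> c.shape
(7,)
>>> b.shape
(11, 11)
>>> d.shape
()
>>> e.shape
(11, 11)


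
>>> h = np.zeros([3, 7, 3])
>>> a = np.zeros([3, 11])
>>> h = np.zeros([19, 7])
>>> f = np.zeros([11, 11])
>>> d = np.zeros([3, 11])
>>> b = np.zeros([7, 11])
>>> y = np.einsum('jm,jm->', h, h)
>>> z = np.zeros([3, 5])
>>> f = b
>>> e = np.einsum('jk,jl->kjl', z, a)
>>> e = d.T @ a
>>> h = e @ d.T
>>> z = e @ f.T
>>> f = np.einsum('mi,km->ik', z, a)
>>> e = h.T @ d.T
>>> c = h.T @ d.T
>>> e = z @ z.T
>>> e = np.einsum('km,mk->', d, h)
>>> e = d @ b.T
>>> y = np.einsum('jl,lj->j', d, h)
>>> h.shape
(11, 3)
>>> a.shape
(3, 11)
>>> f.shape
(7, 3)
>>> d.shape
(3, 11)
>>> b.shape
(7, 11)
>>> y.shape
(3,)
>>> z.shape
(11, 7)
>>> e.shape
(3, 7)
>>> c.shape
(3, 3)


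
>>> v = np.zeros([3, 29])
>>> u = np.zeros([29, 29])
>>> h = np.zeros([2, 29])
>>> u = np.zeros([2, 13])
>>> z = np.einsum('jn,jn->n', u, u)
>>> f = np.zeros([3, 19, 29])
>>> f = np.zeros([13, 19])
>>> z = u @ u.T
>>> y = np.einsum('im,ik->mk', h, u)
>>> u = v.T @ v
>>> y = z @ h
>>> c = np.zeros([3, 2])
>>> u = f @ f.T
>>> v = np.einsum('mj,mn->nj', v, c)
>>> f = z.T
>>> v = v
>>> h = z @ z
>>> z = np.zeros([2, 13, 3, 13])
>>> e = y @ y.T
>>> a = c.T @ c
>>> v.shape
(2, 29)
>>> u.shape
(13, 13)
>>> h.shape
(2, 2)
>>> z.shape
(2, 13, 3, 13)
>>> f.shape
(2, 2)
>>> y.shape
(2, 29)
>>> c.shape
(3, 2)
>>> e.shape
(2, 2)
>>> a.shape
(2, 2)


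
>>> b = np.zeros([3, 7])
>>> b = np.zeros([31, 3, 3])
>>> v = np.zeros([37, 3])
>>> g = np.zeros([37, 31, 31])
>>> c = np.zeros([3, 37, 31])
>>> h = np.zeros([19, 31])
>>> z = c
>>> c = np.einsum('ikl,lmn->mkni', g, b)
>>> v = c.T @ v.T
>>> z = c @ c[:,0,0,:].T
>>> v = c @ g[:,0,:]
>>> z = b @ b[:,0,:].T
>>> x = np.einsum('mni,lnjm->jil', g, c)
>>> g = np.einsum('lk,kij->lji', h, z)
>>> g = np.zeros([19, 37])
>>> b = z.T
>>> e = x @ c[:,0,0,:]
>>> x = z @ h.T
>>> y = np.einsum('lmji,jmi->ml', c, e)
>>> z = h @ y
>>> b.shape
(31, 3, 31)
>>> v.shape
(3, 31, 3, 31)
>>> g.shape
(19, 37)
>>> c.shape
(3, 31, 3, 37)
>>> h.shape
(19, 31)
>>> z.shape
(19, 3)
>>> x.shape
(31, 3, 19)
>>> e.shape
(3, 31, 37)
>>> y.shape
(31, 3)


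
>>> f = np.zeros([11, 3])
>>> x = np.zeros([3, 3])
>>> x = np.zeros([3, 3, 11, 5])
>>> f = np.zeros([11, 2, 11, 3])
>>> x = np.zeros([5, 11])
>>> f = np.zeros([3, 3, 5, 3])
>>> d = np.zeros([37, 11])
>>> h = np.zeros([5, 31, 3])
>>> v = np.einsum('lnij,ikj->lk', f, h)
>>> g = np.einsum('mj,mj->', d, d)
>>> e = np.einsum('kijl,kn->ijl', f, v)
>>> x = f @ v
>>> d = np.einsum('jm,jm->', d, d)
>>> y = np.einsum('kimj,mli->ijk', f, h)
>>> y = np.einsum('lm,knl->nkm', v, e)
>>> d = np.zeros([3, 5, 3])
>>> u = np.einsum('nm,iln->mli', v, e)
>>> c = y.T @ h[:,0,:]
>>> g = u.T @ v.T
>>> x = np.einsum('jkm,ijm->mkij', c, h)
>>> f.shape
(3, 3, 5, 3)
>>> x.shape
(3, 3, 5, 31)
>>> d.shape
(3, 5, 3)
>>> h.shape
(5, 31, 3)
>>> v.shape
(3, 31)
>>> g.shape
(3, 5, 3)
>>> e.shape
(3, 5, 3)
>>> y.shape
(5, 3, 31)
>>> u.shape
(31, 5, 3)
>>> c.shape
(31, 3, 3)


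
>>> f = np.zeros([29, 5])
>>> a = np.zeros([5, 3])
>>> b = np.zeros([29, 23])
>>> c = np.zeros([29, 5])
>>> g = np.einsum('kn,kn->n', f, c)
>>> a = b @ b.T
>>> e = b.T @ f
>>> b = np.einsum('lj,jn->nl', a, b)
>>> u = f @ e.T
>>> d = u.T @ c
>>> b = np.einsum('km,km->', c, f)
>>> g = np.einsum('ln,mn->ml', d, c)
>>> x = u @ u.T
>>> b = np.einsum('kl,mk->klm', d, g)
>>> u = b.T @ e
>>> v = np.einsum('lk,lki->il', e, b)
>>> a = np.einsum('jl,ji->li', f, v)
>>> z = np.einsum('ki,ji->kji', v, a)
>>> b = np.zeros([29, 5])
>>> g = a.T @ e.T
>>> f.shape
(29, 5)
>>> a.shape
(5, 23)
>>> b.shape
(29, 5)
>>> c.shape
(29, 5)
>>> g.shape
(23, 23)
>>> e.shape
(23, 5)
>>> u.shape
(29, 5, 5)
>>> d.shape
(23, 5)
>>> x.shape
(29, 29)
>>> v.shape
(29, 23)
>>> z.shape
(29, 5, 23)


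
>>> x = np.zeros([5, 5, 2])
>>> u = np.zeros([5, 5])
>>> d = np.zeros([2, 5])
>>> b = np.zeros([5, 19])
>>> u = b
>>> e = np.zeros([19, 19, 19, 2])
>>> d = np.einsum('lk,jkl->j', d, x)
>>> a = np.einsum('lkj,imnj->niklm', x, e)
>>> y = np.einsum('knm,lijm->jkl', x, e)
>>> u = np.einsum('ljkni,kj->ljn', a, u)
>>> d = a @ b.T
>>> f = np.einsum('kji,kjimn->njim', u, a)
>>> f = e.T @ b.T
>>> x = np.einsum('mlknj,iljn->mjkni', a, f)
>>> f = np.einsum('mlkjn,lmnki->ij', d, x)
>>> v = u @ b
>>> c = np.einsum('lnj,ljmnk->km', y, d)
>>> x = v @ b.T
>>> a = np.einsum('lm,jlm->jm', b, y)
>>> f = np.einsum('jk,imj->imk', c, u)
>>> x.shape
(19, 19, 5)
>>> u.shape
(19, 19, 5)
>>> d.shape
(19, 19, 5, 5, 5)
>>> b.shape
(5, 19)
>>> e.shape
(19, 19, 19, 2)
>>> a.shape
(19, 19)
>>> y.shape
(19, 5, 19)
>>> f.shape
(19, 19, 5)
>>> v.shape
(19, 19, 19)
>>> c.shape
(5, 5)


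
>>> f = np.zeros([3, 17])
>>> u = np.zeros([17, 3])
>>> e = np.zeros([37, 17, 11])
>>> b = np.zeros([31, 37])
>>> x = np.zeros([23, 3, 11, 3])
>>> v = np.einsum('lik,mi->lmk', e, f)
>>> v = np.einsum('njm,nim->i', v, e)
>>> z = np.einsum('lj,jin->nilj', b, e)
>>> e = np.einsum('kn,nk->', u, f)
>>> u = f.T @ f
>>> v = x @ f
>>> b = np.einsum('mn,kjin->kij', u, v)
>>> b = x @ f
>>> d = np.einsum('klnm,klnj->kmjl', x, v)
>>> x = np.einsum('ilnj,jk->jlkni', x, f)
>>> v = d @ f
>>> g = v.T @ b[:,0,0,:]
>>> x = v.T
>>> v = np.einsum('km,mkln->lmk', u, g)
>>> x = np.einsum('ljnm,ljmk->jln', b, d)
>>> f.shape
(3, 17)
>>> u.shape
(17, 17)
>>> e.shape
()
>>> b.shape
(23, 3, 11, 17)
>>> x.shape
(3, 23, 11)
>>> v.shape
(3, 17, 17)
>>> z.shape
(11, 17, 31, 37)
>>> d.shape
(23, 3, 17, 3)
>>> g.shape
(17, 17, 3, 17)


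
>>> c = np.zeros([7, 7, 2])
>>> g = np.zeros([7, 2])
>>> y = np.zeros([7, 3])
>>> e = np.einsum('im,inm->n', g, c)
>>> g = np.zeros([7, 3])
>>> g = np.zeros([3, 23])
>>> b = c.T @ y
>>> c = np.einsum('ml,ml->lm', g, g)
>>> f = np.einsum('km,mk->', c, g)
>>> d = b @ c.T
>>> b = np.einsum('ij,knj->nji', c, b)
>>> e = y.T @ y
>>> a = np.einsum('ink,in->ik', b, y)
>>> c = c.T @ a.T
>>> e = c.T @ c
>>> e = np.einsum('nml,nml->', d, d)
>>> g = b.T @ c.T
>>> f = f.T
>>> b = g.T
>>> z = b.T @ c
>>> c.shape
(3, 7)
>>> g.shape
(23, 3, 3)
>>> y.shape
(7, 3)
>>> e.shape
()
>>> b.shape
(3, 3, 23)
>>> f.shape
()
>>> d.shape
(2, 7, 23)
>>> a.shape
(7, 23)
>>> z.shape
(23, 3, 7)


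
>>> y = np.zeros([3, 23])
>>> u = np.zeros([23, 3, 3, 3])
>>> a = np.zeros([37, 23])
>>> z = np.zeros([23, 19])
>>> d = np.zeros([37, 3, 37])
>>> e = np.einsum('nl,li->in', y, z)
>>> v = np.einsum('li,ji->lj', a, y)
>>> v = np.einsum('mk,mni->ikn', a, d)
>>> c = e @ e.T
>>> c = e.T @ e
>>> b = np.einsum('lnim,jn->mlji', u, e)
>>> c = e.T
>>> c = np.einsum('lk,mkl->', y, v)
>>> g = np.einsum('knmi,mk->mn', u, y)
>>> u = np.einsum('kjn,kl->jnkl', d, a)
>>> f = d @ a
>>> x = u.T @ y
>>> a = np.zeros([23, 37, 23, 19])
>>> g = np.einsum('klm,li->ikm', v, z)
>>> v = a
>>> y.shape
(3, 23)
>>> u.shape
(3, 37, 37, 23)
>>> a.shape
(23, 37, 23, 19)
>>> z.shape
(23, 19)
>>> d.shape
(37, 3, 37)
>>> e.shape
(19, 3)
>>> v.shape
(23, 37, 23, 19)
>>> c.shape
()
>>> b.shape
(3, 23, 19, 3)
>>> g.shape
(19, 37, 3)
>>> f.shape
(37, 3, 23)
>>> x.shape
(23, 37, 37, 23)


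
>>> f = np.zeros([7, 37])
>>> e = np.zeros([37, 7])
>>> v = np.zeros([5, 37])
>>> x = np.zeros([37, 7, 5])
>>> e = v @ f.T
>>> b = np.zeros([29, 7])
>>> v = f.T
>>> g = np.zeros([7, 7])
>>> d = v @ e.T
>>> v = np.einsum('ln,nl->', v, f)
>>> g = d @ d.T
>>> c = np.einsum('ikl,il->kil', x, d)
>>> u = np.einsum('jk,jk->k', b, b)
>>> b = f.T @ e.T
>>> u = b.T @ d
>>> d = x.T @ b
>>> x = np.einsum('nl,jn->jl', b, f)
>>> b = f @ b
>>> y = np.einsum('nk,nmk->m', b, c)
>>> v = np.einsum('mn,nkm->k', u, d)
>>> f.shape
(7, 37)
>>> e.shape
(5, 7)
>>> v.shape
(7,)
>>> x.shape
(7, 5)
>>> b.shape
(7, 5)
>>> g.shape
(37, 37)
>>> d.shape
(5, 7, 5)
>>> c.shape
(7, 37, 5)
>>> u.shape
(5, 5)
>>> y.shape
(37,)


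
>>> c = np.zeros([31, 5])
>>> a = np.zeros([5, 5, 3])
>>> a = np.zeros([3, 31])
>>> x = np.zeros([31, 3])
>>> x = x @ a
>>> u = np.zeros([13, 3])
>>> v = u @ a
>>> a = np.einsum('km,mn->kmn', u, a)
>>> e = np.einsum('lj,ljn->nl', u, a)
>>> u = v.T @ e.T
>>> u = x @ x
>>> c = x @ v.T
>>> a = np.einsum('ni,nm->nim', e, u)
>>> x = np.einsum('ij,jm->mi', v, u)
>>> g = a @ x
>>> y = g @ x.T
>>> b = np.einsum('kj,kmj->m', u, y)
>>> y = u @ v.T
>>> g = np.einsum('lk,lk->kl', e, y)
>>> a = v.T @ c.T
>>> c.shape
(31, 13)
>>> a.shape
(31, 31)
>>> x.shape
(31, 13)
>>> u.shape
(31, 31)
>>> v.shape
(13, 31)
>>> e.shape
(31, 13)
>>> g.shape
(13, 31)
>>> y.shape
(31, 13)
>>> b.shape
(13,)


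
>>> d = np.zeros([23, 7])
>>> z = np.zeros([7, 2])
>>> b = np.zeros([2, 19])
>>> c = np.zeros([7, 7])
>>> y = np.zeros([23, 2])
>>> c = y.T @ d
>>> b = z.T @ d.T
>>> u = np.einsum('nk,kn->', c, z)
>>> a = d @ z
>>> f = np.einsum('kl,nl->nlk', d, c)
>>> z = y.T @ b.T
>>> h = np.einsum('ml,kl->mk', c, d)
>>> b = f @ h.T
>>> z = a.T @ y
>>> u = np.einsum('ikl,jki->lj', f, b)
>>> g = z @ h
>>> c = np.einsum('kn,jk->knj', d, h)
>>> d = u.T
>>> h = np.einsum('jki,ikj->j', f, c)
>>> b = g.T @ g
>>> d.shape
(2, 23)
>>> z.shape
(2, 2)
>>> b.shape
(23, 23)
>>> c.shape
(23, 7, 2)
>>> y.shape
(23, 2)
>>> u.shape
(23, 2)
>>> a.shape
(23, 2)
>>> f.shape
(2, 7, 23)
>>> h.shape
(2,)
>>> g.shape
(2, 23)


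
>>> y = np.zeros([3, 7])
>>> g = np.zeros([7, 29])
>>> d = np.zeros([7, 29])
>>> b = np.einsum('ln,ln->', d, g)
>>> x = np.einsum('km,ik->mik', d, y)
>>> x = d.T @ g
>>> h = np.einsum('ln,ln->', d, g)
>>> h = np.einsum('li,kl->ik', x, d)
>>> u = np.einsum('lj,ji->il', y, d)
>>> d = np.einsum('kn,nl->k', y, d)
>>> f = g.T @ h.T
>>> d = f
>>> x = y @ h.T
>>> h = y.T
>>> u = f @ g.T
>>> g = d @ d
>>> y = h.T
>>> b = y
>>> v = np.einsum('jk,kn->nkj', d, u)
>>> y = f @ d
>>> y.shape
(29, 29)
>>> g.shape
(29, 29)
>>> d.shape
(29, 29)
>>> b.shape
(3, 7)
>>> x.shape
(3, 29)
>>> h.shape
(7, 3)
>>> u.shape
(29, 7)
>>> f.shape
(29, 29)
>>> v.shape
(7, 29, 29)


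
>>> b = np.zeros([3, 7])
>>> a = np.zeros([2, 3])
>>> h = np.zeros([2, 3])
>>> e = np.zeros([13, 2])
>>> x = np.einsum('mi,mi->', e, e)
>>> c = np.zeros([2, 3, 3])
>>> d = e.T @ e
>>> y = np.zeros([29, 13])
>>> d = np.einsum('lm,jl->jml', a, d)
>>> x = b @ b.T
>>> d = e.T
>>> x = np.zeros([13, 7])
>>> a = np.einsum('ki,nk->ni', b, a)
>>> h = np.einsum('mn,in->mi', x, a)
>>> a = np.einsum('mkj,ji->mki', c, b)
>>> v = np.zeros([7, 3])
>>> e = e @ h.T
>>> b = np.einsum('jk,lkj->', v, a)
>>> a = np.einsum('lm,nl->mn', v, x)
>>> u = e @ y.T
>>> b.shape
()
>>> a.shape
(3, 13)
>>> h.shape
(13, 2)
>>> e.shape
(13, 13)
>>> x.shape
(13, 7)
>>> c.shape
(2, 3, 3)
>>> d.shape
(2, 13)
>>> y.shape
(29, 13)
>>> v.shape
(7, 3)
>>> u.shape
(13, 29)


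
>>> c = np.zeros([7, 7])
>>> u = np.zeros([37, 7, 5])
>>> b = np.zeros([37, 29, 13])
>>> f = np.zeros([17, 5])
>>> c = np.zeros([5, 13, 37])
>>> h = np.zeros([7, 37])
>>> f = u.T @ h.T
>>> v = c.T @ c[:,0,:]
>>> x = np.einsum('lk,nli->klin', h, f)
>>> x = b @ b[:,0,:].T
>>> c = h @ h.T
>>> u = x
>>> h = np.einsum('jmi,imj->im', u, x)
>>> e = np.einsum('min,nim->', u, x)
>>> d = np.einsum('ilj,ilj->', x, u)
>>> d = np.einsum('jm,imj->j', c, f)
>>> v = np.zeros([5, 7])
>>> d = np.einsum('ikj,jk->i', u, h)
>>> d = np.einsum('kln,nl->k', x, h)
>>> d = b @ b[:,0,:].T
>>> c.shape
(7, 7)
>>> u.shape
(37, 29, 37)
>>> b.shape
(37, 29, 13)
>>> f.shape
(5, 7, 7)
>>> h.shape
(37, 29)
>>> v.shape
(5, 7)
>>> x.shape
(37, 29, 37)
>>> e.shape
()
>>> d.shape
(37, 29, 37)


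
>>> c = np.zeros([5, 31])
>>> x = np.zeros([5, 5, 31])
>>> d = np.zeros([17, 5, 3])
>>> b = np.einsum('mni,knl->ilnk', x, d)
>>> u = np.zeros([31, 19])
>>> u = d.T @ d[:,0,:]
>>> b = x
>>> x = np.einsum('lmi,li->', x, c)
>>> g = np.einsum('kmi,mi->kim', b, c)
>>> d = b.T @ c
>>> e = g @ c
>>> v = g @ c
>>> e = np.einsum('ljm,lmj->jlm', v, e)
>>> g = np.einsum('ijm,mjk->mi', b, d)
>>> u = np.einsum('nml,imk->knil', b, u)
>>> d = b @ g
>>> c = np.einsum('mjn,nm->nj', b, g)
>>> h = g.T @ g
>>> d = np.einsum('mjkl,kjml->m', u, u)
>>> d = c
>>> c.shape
(31, 5)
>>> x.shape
()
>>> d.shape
(31, 5)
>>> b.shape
(5, 5, 31)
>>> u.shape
(3, 5, 3, 31)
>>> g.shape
(31, 5)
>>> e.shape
(31, 5, 31)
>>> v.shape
(5, 31, 31)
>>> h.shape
(5, 5)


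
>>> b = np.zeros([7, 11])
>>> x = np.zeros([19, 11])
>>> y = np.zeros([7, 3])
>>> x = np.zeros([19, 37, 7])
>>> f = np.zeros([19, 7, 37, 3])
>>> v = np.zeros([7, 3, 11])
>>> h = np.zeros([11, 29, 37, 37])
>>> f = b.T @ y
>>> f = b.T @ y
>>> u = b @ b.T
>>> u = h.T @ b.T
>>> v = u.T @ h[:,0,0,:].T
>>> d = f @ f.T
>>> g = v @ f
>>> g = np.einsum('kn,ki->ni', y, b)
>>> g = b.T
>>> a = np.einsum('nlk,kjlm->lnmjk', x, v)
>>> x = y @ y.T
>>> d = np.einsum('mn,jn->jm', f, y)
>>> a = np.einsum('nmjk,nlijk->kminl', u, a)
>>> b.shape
(7, 11)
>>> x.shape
(7, 7)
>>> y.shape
(7, 3)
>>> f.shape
(11, 3)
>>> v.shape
(7, 29, 37, 11)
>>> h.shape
(11, 29, 37, 37)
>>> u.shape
(37, 37, 29, 7)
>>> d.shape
(7, 11)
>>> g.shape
(11, 7)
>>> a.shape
(7, 37, 11, 37, 19)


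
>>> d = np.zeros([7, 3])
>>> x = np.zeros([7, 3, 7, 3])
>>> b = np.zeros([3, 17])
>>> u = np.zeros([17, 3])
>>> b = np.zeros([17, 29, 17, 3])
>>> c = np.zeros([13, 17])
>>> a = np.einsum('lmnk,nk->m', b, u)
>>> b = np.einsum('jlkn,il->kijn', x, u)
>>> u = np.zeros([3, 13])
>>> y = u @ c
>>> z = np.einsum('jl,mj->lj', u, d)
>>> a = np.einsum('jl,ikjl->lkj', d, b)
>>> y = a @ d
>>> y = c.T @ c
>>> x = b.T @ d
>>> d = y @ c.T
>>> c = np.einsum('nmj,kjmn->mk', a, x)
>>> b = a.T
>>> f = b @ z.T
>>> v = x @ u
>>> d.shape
(17, 13)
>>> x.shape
(3, 7, 17, 3)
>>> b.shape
(7, 17, 3)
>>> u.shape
(3, 13)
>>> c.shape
(17, 3)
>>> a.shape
(3, 17, 7)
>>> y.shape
(17, 17)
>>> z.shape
(13, 3)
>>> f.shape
(7, 17, 13)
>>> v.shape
(3, 7, 17, 13)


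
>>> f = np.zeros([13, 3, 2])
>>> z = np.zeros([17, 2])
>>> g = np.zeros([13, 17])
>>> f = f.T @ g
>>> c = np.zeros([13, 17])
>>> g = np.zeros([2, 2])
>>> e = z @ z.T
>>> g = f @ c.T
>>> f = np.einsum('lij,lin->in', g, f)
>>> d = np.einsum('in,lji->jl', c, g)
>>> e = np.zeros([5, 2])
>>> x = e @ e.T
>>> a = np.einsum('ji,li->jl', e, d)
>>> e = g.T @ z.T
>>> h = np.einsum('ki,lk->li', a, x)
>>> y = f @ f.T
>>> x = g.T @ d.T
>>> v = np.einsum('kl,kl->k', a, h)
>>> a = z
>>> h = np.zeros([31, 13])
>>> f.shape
(3, 17)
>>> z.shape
(17, 2)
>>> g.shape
(2, 3, 13)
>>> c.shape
(13, 17)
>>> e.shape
(13, 3, 17)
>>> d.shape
(3, 2)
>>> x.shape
(13, 3, 3)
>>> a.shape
(17, 2)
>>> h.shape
(31, 13)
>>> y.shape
(3, 3)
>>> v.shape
(5,)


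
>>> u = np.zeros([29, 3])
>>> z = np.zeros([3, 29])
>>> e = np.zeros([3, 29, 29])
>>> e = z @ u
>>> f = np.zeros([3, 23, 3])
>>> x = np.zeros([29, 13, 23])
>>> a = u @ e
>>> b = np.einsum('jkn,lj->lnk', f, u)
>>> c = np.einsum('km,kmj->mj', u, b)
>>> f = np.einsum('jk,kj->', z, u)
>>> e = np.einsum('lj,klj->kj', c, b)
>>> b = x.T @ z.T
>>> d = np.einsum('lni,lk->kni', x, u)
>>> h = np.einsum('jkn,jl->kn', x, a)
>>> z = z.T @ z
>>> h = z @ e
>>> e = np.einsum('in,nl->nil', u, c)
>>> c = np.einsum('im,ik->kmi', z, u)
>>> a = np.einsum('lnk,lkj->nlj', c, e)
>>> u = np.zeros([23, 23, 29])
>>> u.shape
(23, 23, 29)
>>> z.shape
(29, 29)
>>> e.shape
(3, 29, 23)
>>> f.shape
()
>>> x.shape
(29, 13, 23)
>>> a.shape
(29, 3, 23)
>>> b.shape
(23, 13, 3)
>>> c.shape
(3, 29, 29)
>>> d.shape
(3, 13, 23)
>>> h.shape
(29, 23)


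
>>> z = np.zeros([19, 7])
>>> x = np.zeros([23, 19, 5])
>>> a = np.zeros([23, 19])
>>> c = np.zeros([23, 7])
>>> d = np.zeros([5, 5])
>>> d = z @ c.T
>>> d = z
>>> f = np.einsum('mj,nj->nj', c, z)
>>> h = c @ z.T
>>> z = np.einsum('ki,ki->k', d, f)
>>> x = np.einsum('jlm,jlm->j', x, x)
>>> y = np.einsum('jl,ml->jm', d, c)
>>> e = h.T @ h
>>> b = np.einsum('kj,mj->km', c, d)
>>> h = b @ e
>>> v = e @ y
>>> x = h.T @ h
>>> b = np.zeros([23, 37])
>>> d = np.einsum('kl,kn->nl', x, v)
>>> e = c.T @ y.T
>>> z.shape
(19,)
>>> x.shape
(19, 19)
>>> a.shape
(23, 19)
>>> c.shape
(23, 7)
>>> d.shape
(23, 19)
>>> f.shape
(19, 7)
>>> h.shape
(23, 19)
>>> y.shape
(19, 23)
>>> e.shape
(7, 19)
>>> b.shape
(23, 37)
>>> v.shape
(19, 23)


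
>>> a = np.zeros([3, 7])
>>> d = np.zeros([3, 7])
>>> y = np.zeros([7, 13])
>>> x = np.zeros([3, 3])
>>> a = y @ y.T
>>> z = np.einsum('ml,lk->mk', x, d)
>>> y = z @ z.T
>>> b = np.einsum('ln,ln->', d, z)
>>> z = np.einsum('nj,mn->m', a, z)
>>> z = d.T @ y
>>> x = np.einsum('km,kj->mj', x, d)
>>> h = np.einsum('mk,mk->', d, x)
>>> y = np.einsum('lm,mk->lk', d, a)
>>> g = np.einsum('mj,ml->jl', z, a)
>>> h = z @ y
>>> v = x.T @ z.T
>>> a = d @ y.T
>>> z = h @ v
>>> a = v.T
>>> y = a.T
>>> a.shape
(7, 7)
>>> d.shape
(3, 7)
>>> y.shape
(7, 7)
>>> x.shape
(3, 7)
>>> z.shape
(7, 7)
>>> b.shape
()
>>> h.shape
(7, 7)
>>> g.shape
(3, 7)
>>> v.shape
(7, 7)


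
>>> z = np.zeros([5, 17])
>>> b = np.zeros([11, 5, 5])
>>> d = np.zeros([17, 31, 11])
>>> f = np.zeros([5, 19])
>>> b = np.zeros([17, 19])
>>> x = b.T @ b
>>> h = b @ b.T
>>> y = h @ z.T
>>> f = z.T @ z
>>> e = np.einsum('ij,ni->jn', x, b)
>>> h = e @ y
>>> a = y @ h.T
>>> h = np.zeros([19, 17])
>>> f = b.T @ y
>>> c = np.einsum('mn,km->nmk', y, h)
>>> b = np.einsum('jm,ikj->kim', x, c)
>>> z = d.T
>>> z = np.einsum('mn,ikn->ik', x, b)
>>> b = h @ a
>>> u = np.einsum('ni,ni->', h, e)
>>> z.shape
(17, 5)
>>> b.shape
(19, 19)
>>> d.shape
(17, 31, 11)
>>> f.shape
(19, 5)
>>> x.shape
(19, 19)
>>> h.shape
(19, 17)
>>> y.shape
(17, 5)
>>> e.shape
(19, 17)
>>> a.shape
(17, 19)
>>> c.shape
(5, 17, 19)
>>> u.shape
()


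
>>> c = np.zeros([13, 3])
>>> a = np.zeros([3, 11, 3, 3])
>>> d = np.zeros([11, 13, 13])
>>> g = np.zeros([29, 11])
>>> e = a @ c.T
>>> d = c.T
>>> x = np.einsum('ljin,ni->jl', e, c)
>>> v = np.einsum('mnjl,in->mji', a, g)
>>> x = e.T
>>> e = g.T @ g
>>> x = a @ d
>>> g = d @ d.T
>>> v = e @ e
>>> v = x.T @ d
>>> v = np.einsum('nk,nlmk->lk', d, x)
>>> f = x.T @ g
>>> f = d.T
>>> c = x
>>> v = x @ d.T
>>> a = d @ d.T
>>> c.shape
(3, 11, 3, 13)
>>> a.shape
(3, 3)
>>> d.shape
(3, 13)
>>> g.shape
(3, 3)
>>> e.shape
(11, 11)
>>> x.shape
(3, 11, 3, 13)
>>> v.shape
(3, 11, 3, 3)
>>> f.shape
(13, 3)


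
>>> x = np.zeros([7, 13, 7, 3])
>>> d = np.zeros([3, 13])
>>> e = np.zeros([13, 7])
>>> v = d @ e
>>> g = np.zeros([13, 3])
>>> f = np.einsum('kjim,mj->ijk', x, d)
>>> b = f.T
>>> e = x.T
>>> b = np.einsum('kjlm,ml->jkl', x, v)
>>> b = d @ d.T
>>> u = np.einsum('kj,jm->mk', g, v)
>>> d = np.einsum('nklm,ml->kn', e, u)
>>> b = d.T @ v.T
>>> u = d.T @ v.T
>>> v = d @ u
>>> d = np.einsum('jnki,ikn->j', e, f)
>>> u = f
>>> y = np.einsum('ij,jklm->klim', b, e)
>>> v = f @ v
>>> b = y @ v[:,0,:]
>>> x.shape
(7, 13, 7, 3)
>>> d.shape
(3,)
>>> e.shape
(3, 7, 13, 7)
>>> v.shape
(7, 13, 3)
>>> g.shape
(13, 3)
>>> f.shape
(7, 13, 7)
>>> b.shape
(7, 13, 3, 3)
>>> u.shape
(7, 13, 7)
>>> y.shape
(7, 13, 3, 7)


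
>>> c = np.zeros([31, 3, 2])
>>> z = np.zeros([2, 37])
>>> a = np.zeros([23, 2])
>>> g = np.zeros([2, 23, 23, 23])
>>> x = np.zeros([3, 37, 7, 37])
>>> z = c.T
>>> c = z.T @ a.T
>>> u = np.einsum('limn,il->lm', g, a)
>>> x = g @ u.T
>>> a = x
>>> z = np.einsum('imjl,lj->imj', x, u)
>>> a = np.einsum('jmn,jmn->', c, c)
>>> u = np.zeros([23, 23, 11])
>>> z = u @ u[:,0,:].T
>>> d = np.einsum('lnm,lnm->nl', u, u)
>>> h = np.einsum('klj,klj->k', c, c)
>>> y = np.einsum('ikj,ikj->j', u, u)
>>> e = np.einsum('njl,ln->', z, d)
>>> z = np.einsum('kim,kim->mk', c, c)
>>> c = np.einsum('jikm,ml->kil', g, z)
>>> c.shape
(23, 23, 31)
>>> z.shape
(23, 31)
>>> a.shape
()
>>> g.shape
(2, 23, 23, 23)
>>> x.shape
(2, 23, 23, 2)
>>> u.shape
(23, 23, 11)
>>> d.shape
(23, 23)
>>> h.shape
(31,)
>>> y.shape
(11,)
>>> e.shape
()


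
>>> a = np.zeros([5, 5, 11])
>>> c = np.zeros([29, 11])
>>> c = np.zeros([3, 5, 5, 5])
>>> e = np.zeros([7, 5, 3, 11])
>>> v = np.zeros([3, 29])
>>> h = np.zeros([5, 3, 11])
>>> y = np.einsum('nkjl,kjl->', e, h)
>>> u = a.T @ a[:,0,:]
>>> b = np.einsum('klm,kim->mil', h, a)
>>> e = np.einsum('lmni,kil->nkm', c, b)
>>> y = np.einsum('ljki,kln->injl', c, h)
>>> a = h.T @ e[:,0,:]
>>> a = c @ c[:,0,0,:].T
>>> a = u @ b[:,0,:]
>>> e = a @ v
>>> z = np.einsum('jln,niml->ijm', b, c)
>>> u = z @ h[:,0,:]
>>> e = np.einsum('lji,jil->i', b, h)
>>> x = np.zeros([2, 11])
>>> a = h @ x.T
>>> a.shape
(5, 3, 2)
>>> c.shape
(3, 5, 5, 5)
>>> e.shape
(3,)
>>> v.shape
(3, 29)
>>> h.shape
(5, 3, 11)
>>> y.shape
(5, 11, 5, 3)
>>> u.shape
(5, 11, 11)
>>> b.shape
(11, 5, 3)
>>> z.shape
(5, 11, 5)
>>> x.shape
(2, 11)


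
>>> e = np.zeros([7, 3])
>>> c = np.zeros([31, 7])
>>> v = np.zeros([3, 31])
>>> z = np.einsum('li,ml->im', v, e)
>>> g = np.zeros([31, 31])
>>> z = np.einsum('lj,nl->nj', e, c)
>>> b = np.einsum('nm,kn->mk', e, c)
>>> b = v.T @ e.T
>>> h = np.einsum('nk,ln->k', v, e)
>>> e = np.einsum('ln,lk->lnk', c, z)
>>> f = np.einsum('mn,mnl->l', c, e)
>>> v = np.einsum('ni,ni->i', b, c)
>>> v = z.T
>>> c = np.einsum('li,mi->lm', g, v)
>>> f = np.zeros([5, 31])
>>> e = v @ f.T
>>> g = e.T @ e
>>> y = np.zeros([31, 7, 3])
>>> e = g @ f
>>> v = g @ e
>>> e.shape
(5, 31)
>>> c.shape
(31, 3)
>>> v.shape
(5, 31)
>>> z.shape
(31, 3)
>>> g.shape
(5, 5)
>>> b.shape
(31, 7)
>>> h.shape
(31,)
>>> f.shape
(5, 31)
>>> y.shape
(31, 7, 3)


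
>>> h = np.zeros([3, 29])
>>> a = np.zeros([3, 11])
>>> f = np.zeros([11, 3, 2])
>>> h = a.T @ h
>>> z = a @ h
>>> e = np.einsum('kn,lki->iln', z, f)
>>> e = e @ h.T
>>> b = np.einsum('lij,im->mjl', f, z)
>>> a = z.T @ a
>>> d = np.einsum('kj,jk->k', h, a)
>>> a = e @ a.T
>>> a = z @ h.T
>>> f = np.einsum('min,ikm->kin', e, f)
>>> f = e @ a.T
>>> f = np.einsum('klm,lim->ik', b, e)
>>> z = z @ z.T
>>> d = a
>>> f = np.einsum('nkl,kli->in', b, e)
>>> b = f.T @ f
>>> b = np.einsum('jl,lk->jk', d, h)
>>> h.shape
(11, 29)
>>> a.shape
(3, 11)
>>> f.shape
(11, 29)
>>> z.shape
(3, 3)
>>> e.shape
(2, 11, 11)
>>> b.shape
(3, 29)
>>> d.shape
(3, 11)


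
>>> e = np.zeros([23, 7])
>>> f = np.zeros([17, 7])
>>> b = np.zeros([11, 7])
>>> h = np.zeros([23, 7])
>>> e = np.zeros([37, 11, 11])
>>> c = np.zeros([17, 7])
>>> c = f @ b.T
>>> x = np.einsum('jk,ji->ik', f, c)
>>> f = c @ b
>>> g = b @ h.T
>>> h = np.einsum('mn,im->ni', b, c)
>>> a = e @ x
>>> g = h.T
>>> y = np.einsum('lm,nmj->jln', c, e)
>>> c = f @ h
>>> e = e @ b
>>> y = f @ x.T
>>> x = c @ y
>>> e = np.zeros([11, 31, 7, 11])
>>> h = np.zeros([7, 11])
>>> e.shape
(11, 31, 7, 11)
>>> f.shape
(17, 7)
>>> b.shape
(11, 7)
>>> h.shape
(7, 11)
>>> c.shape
(17, 17)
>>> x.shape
(17, 11)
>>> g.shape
(17, 7)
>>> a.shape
(37, 11, 7)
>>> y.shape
(17, 11)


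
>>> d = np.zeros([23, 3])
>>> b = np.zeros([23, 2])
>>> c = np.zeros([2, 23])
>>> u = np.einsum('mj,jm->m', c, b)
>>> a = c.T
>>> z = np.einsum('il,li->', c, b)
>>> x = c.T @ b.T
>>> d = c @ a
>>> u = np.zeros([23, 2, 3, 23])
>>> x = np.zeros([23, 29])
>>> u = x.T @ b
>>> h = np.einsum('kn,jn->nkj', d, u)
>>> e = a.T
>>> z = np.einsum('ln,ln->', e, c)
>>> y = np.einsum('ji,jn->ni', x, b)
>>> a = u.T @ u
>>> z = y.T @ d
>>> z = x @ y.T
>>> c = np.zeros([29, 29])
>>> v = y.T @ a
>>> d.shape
(2, 2)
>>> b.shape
(23, 2)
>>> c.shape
(29, 29)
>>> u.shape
(29, 2)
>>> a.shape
(2, 2)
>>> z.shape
(23, 2)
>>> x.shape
(23, 29)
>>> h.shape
(2, 2, 29)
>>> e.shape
(2, 23)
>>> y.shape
(2, 29)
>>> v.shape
(29, 2)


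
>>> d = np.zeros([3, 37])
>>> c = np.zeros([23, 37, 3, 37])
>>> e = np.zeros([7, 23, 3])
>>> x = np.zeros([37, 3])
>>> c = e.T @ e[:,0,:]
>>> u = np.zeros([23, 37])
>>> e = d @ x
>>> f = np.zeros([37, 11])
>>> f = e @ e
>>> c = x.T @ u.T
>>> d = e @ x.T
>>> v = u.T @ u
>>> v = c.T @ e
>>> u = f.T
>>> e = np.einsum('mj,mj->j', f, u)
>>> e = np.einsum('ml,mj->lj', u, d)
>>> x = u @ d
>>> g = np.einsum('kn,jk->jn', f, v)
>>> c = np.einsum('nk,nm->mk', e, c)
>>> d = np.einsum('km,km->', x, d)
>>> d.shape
()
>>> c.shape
(23, 37)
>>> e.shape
(3, 37)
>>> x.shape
(3, 37)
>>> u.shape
(3, 3)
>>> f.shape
(3, 3)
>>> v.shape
(23, 3)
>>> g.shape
(23, 3)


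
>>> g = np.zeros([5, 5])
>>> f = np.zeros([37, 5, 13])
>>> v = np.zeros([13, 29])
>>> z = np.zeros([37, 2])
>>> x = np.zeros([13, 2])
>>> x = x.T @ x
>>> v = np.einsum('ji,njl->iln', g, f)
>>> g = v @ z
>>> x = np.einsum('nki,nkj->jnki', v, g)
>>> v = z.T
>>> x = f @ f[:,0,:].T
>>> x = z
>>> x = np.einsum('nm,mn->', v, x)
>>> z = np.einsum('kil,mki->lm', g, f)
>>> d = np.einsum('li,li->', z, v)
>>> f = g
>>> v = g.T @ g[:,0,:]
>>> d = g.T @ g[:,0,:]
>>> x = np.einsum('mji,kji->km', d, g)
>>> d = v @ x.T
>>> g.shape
(5, 13, 2)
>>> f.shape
(5, 13, 2)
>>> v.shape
(2, 13, 2)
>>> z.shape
(2, 37)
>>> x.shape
(5, 2)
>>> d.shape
(2, 13, 5)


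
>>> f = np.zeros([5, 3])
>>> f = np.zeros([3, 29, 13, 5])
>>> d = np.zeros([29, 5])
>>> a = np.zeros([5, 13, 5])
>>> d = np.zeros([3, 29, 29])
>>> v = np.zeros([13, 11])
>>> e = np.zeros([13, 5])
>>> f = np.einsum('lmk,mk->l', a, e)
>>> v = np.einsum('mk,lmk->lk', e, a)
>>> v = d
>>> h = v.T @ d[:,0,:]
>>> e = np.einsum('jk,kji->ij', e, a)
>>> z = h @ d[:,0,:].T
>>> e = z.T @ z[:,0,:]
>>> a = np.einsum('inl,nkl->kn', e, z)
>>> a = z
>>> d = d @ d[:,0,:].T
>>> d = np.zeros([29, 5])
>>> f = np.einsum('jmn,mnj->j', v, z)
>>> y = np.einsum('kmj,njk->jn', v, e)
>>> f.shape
(3,)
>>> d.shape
(29, 5)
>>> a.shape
(29, 29, 3)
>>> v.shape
(3, 29, 29)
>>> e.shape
(3, 29, 3)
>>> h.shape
(29, 29, 29)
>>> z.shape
(29, 29, 3)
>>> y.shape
(29, 3)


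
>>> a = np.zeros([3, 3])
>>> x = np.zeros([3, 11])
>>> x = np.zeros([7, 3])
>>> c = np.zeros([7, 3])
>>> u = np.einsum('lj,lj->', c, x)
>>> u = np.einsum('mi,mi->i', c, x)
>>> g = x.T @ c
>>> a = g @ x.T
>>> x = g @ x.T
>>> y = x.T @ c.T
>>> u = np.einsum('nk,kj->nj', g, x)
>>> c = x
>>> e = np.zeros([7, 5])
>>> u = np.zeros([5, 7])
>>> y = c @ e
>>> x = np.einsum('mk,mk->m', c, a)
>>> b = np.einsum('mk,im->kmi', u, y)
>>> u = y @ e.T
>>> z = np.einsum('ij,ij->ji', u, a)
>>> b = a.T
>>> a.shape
(3, 7)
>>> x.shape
(3,)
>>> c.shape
(3, 7)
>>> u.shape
(3, 7)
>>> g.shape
(3, 3)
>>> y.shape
(3, 5)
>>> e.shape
(7, 5)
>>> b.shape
(7, 3)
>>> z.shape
(7, 3)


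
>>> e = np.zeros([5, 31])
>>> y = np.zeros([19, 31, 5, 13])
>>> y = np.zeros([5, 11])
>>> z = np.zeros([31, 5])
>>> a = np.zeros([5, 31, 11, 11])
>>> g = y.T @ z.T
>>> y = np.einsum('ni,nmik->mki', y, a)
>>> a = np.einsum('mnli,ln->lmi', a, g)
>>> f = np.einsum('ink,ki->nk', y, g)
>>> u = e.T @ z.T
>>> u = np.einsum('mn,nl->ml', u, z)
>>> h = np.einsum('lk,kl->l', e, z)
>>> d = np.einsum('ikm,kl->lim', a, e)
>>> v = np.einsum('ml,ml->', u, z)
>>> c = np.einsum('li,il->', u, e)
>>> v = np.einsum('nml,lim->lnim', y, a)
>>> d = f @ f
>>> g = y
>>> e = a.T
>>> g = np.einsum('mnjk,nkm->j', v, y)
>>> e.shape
(11, 5, 11)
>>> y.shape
(31, 11, 11)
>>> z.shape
(31, 5)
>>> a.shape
(11, 5, 11)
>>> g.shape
(5,)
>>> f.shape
(11, 11)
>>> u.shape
(31, 5)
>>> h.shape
(5,)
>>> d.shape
(11, 11)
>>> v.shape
(11, 31, 5, 11)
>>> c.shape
()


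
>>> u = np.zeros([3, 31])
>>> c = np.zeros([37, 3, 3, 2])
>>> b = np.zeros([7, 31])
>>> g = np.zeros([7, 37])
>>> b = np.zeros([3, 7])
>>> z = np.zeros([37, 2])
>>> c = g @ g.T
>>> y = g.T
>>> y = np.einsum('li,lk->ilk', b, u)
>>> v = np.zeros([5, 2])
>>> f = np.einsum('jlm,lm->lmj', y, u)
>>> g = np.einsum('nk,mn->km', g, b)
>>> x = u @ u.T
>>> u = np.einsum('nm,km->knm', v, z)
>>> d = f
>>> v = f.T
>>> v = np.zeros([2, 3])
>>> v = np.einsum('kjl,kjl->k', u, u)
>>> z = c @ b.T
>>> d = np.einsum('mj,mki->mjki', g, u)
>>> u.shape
(37, 5, 2)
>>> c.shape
(7, 7)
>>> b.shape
(3, 7)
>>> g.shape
(37, 3)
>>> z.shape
(7, 3)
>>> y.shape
(7, 3, 31)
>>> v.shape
(37,)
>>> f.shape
(3, 31, 7)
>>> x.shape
(3, 3)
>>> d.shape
(37, 3, 5, 2)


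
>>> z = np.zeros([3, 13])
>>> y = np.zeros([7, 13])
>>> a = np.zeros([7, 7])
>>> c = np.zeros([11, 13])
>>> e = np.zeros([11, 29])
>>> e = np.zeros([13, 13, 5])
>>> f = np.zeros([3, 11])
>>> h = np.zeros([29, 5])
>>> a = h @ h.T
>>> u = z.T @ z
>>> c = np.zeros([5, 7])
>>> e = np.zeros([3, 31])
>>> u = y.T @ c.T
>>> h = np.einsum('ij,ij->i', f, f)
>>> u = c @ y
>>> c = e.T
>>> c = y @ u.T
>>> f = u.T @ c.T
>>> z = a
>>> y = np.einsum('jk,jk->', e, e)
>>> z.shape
(29, 29)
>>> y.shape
()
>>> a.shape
(29, 29)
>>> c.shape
(7, 5)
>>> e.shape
(3, 31)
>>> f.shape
(13, 7)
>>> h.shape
(3,)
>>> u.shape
(5, 13)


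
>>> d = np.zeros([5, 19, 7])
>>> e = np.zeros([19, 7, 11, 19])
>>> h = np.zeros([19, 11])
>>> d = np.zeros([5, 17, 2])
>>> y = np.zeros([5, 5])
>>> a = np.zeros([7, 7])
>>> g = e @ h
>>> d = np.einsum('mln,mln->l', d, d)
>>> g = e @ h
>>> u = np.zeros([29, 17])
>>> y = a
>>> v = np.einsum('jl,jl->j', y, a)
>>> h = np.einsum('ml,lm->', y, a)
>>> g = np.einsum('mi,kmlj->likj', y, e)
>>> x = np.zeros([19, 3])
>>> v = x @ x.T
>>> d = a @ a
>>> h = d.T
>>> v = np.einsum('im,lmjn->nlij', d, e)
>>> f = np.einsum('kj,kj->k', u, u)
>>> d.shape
(7, 7)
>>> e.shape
(19, 7, 11, 19)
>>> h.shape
(7, 7)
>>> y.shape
(7, 7)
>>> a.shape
(7, 7)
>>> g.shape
(11, 7, 19, 19)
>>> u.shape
(29, 17)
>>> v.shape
(19, 19, 7, 11)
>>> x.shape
(19, 3)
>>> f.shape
(29,)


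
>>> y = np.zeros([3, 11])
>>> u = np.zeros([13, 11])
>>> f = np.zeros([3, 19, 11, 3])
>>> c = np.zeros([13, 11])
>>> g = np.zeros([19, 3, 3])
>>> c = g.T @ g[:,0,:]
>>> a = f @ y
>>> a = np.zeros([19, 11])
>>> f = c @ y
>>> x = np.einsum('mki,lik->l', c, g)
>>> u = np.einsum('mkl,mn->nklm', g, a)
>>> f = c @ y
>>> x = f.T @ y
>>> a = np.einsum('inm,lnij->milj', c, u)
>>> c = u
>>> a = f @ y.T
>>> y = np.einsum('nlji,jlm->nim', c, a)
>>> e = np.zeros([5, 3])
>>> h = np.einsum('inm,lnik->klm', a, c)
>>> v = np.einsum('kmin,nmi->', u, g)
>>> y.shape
(11, 19, 3)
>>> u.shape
(11, 3, 3, 19)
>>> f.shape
(3, 3, 11)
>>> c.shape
(11, 3, 3, 19)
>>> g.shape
(19, 3, 3)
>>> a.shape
(3, 3, 3)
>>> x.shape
(11, 3, 11)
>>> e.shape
(5, 3)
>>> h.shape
(19, 11, 3)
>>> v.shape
()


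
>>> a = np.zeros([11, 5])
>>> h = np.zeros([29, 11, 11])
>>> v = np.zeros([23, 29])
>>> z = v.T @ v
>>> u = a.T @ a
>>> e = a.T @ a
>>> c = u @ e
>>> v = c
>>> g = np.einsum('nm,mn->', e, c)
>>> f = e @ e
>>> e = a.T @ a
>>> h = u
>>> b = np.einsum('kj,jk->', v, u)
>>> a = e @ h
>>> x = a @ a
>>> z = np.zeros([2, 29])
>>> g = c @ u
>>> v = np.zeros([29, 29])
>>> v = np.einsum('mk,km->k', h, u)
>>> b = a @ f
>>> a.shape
(5, 5)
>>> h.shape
(5, 5)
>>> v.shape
(5,)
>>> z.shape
(2, 29)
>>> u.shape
(5, 5)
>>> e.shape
(5, 5)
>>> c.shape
(5, 5)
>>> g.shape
(5, 5)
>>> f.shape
(5, 5)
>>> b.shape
(5, 5)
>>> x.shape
(5, 5)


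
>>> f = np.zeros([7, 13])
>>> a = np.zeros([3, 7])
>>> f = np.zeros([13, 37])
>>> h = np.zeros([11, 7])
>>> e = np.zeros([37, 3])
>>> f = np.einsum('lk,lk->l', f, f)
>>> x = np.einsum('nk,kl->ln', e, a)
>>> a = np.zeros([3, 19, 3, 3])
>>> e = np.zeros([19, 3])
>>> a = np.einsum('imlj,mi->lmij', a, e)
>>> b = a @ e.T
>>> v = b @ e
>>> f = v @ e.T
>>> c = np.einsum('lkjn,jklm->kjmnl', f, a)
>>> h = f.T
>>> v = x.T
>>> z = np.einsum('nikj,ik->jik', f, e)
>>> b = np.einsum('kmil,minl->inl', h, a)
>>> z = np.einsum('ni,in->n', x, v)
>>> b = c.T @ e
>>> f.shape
(3, 19, 3, 19)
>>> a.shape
(3, 19, 3, 3)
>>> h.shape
(19, 3, 19, 3)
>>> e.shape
(19, 3)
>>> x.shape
(7, 37)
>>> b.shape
(3, 19, 3, 3, 3)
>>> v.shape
(37, 7)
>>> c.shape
(19, 3, 3, 19, 3)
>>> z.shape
(7,)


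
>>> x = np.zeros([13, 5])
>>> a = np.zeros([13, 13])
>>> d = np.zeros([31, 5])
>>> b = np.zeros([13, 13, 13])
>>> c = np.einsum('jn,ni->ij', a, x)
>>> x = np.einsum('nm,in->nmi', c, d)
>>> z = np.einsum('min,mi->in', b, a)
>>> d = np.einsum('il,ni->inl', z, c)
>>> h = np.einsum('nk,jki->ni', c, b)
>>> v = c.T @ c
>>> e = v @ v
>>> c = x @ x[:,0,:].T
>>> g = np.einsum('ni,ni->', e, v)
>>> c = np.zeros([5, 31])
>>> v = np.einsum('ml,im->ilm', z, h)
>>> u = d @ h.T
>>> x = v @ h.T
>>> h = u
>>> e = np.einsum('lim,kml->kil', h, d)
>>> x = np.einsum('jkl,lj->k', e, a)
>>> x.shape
(5,)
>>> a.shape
(13, 13)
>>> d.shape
(13, 5, 13)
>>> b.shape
(13, 13, 13)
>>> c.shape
(5, 31)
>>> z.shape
(13, 13)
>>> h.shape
(13, 5, 5)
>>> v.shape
(5, 13, 13)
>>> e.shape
(13, 5, 13)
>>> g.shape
()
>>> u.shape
(13, 5, 5)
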